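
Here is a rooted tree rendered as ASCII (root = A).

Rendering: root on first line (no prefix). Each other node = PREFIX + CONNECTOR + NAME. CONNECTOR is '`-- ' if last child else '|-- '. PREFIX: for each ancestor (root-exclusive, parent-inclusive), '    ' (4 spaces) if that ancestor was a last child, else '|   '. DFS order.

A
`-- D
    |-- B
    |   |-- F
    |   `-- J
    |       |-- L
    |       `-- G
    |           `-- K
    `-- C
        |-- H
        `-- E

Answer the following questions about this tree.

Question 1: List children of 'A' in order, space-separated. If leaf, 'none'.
Node A's children (from adjacency): D

Answer: D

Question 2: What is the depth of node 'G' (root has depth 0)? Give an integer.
Path from root to G: A -> D -> B -> J -> G
Depth = number of edges = 4

Answer: 4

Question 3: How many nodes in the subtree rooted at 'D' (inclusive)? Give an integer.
Answer: 10

Derivation:
Subtree rooted at D contains: B, C, D, E, F, G, H, J, K, L
Count = 10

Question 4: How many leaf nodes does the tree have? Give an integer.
Answer: 5

Derivation:
Leaves (nodes with no children): E, F, H, K, L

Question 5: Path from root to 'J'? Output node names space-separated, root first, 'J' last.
Answer: A D B J

Derivation:
Walk down from root: A -> D -> B -> J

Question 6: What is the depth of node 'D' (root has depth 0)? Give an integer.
Path from root to D: A -> D
Depth = number of edges = 1

Answer: 1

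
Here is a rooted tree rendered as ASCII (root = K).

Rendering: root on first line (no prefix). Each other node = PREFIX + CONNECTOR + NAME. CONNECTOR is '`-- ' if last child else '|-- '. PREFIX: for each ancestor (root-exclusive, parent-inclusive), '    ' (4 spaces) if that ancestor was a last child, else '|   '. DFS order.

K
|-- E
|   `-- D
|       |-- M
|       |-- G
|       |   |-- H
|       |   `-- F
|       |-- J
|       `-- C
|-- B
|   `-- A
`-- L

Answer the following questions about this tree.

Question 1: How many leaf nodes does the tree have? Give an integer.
Leaves (nodes with no children): A, C, F, H, J, L, M

Answer: 7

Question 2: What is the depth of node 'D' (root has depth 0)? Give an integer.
Path from root to D: K -> E -> D
Depth = number of edges = 2

Answer: 2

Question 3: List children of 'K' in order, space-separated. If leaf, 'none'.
Answer: E B L

Derivation:
Node K's children (from adjacency): E, B, L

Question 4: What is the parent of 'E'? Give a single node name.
Answer: K

Derivation:
Scan adjacency: E appears as child of K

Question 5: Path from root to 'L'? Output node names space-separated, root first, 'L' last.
Answer: K L

Derivation:
Walk down from root: K -> L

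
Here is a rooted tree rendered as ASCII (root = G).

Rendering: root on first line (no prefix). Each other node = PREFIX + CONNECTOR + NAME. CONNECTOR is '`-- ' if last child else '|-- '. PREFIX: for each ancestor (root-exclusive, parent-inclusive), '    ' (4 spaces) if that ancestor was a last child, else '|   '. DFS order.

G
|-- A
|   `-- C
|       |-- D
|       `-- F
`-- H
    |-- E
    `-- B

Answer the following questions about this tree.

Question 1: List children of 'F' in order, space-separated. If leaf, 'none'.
Node F's children (from adjacency): (leaf)

Answer: none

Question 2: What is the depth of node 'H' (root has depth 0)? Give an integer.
Answer: 1

Derivation:
Path from root to H: G -> H
Depth = number of edges = 1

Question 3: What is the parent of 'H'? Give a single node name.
Answer: G

Derivation:
Scan adjacency: H appears as child of G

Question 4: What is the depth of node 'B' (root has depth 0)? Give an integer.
Path from root to B: G -> H -> B
Depth = number of edges = 2

Answer: 2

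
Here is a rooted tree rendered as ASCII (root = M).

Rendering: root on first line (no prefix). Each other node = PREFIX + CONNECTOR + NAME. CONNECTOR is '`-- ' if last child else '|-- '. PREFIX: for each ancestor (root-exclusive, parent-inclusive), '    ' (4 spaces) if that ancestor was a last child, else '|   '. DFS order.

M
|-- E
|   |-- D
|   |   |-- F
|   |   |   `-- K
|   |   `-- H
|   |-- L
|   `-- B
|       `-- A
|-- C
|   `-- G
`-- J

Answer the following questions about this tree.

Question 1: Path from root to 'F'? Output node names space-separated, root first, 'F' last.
Answer: M E D F

Derivation:
Walk down from root: M -> E -> D -> F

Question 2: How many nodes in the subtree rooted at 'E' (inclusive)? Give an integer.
Answer: 8

Derivation:
Subtree rooted at E contains: A, B, D, E, F, H, K, L
Count = 8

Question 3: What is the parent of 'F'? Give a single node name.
Scan adjacency: F appears as child of D

Answer: D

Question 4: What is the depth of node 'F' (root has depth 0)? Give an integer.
Path from root to F: M -> E -> D -> F
Depth = number of edges = 3

Answer: 3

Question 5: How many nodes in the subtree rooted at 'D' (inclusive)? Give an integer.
Answer: 4

Derivation:
Subtree rooted at D contains: D, F, H, K
Count = 4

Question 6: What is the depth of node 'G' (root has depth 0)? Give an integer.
Answer: 2

Derivation:
Path from root to G: M -> C -> G
Depth = number of edges = 2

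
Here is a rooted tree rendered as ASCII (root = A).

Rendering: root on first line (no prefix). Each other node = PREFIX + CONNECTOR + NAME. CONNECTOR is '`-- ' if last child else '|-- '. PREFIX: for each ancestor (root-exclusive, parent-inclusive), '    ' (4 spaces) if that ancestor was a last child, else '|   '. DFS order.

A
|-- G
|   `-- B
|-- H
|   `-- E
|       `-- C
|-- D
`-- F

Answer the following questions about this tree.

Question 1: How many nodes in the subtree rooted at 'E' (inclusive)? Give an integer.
Answer: 2

Derivation:
Subtree rooted at E contains: C, E
Count = 2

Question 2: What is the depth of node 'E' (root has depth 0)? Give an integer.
Path from root to E: A -> H -> E
Depth = number of edges = 2

Answer: 2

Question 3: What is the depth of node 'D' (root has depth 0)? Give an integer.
Answer: 1

Derivation:
Path from root to D: A -> D
Depth = number of edges = 1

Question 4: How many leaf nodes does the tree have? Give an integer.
Answer: 4

Derivation:
Leaves (nodes with no children): B, C, D, F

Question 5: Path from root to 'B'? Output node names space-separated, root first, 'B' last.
Walk down from root: A -> G -> B

Answer: A G B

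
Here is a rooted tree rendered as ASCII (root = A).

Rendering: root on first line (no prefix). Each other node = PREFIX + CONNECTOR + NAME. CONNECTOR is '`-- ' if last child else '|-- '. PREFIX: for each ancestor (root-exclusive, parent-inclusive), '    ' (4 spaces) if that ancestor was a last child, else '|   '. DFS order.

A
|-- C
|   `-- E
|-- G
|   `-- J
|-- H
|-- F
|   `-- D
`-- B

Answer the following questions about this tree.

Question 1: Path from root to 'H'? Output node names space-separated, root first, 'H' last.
Answer: A H

Derivation:
Walk down from root: A -> H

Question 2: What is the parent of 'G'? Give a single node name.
Scan adjacency: G appears as child of A

Answer: A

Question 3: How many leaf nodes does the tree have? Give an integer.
Leaves (nodes with no children): B, D, E, H, J

Answer: 5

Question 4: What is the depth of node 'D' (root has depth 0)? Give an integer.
Answer: 2

Derivation:
Path from root to D: A -> F -> D
Depth = number of edges = 2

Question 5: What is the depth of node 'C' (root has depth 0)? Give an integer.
Answer: 1

Derivation:
Path from root to C: A -> C
Depth = number of edges = 1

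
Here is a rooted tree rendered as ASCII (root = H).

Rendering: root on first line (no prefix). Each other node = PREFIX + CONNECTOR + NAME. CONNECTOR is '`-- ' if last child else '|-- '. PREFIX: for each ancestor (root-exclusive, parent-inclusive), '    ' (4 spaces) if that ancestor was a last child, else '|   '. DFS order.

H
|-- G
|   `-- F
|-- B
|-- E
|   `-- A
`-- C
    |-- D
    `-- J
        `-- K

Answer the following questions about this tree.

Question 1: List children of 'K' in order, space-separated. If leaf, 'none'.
Answer: none

Derivation:
Node K's children (from adjacency): (leaf)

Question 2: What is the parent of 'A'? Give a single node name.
Answer: E

Derivation:
Scan adjacency: A appears as child of E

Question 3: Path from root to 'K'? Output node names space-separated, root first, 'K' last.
Walk down from root: H -> C -> J -> K

Answer: H C J K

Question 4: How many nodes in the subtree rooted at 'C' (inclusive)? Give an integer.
Answer: 4

Derivation:
Subtree rooted at C contains: C, D, J, K
Count = 4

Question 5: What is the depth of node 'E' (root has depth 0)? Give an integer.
Answer: 1

Derivation:
Path from root to E: H -> E
Depth = number of edges = 1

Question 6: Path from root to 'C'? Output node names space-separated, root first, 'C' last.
Answer: H C

Derivation:
Walk down from root: H -> C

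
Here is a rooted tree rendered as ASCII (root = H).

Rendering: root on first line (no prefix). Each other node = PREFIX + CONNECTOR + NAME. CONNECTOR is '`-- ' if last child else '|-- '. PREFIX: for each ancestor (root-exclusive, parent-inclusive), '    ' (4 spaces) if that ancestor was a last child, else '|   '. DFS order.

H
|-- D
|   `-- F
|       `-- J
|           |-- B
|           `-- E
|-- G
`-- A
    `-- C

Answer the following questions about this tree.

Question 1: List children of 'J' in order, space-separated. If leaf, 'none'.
Node J's children (from adjacency): B, E

Answer: B E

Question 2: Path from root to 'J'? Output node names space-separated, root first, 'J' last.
Answer: H D F J

Derivation:
Walk down from root: H -> D -> F -> J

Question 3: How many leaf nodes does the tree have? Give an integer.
Answer: 4

Derivation:
Leaves (nodes with no children): B, C, E, G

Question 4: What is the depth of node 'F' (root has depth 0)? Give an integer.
Path from root to F: H -> D -> F
Depth = number of edges = 2

Answer: 2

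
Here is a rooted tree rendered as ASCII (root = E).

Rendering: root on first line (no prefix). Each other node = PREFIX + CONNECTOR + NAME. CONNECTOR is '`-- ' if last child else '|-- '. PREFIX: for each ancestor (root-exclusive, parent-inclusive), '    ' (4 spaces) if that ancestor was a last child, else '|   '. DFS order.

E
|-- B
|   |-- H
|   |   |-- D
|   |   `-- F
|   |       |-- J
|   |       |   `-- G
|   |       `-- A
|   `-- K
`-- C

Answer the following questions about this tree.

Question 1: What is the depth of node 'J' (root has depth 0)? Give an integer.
Path from root to J: E -> B -> H -> F -> J
Depth = number of edges = 4

Answer: 4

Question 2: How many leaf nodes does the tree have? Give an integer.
Leaves (nodes with no children): A, C, D, G, K

Answer: 5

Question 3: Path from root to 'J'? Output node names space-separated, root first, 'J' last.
Answer: E B H F J

Derivation:
Walk down from root: E -> B -> H -> F -> J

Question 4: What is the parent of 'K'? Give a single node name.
Scan adjacency: K appears as child of B

Answer: B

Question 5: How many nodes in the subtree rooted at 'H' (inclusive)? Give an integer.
Answer: 6

Derivation:
Subtree rooted at H contains: A, D, F, G, H, J
Count = 6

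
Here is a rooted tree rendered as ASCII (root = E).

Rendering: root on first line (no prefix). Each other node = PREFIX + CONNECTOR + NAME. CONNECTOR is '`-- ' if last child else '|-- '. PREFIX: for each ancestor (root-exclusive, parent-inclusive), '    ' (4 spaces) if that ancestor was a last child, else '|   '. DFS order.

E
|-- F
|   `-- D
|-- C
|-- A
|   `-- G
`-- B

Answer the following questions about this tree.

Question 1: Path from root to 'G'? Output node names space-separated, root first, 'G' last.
Answer: E A G

Derivation:
Walk down from root: E -> A -> G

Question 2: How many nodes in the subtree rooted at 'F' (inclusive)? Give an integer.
Subtree rooted at F contains: D, F
Count = 2

Answer: 2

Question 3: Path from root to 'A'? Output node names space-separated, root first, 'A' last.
Walk down from root: E -> A

Answer: E A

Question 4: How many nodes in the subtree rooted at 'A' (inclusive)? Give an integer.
Subtree rooted at A contains: A, G
Count = 2

Answer: 2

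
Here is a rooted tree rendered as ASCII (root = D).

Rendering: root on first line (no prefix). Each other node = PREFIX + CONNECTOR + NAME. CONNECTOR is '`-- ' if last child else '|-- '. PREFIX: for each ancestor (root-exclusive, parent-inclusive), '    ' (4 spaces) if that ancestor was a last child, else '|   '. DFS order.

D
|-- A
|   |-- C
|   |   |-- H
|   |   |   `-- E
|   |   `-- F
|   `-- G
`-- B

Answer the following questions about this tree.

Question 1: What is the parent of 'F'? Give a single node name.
Scan adjacency: F appears as child of C

Answer: C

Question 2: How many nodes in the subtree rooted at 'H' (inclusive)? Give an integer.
Answer: 2

Derivation:
Subtree rooted at H contains: E, H
Count = 2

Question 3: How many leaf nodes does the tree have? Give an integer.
Answer: 4

Derivation:
Leaves (nodes with no children): B, E, F, G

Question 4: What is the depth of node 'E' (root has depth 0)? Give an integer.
Path from root to E: D -> A -> C -> H -> E
Depth = number of edges = 4

Answer: 4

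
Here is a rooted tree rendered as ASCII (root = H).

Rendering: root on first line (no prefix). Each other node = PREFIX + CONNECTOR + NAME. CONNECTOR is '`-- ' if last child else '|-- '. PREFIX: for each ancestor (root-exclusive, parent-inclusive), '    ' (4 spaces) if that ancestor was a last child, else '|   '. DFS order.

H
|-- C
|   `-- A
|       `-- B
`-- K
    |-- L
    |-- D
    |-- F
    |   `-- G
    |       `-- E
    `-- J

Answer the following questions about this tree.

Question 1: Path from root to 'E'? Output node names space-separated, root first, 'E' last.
Walk down from root: H -> K -> F -> G -> E

Answer: H K F G E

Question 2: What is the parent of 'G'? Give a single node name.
Answer: F

Derivation:
Scan adjacency: G appears as child of F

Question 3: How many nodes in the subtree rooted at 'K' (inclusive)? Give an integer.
Subtree rooted at K contains: D, E, F, G, J, K, L
Count = 7

Answer: 7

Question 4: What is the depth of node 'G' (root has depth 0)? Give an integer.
Answer: 3

Derivation:
Path from root to G: H -> K -> F -> G
Depth = number of edges = 3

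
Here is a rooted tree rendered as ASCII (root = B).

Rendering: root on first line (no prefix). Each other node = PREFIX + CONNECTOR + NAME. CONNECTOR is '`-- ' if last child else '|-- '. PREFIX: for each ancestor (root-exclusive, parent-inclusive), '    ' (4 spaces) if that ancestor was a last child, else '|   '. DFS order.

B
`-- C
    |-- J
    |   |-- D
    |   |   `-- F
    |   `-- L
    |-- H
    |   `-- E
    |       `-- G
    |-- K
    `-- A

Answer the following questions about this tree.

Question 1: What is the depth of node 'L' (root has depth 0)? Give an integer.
Path from root to L: B -> C -> J -> L
Depth = number of edges = 3

Answer: 3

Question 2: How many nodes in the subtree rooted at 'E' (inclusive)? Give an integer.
Answer: 2

Derivation:
Subtree rooted at E contains: E, G
Count = 2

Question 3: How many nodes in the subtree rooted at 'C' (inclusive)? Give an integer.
Subtree rooted at C contains: A, C, D, E, F, G, H, J, K, L
Count = 10

Answer: 10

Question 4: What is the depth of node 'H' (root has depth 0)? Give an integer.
Answer: 2

Derivation:
Path from root to H: B -> C -> H
Depth = number of edges = 2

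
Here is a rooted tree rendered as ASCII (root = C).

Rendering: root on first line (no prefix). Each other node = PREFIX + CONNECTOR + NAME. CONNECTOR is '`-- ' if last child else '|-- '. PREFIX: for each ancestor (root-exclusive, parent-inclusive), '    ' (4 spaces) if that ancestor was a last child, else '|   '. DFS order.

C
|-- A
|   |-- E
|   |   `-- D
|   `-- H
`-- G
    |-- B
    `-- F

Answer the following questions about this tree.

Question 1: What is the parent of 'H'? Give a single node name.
Scan adjacency: H appears as child of A

Answer: A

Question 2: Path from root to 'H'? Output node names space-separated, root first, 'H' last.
Answer: C A H

Derivation:
Walk down from root: C -> A -> H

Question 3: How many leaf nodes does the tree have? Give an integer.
Answer: 4

Derivation:
Leaves (nodes with no children): B, D, F, H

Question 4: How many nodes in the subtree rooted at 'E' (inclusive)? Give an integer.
Answer: 2

Derivation:
Subtree rooted at E contains: D, E
Count = 2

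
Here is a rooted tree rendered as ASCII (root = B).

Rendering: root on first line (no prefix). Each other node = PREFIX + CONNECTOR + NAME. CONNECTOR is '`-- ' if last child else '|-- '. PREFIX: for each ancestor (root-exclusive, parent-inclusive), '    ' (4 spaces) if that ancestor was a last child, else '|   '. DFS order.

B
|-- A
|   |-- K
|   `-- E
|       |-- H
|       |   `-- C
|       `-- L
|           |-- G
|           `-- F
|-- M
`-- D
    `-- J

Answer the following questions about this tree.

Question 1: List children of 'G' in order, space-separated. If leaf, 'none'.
Answer: none

Derivation:
Node G's children (from adjacency): (leaf)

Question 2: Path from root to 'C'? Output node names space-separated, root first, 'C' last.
Walk down from root: B -> A -> E -> H -> C

Answer: B A E H C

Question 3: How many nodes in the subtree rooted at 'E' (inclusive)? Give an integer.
Answer: 6

Derivation:
Subtree rooted at E contains: C, E, F, G, H, L
Count = 6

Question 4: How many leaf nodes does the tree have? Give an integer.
Leaves (nodes with no children): C, F, G, J, K, M

Answer: 6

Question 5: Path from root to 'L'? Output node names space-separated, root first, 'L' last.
Walk down from root: B -> A -> E -> L

Answer: B A E L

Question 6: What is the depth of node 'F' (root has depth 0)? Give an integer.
Path from root to F: B -> A -> E -> L -> F
Depth = number of edges = 4

Answer: 4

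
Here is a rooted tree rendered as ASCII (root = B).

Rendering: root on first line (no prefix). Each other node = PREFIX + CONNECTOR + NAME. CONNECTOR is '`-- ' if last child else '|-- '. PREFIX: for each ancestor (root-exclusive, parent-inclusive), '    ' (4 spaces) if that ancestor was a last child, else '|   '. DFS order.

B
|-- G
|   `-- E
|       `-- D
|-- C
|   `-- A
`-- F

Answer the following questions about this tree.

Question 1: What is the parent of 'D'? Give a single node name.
Scan adjacency: D appears as child of E

Answer: E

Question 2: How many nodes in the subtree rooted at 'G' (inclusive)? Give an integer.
Answer: 3

Derivation:
Subtree rooted at G contains: D, E, G
Count = 3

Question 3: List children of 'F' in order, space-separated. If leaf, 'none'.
Answer: none

Derivation:
Node F's children (from adjacency): (leaf)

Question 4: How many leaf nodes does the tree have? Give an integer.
Answer: 3

Derivation:
Leaves (nodes with no children): A, D, F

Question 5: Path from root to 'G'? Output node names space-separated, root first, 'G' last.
Answer: B G

Derivation:
Walk down from root: B -> G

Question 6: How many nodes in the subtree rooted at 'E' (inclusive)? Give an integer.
Subtree rooted at E contains: D, E
Count = 2

Answer: 2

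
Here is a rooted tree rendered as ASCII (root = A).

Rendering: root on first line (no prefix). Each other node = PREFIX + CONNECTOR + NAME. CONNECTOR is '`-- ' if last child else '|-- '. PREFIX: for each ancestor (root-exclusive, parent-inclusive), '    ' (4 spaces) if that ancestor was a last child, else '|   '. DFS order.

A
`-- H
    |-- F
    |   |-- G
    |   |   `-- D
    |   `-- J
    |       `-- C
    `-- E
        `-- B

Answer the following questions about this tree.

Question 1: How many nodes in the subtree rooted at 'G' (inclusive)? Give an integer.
Answer: 2

Derivation:
Subtree rooted at G contains: D, G
Count = 2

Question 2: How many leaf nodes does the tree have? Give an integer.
Answer: 3

Derivation:
Leaves (nodes with no children): B, C, D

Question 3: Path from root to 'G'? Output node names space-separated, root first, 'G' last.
Answer: A H F G

Derivation:
Walk down from root: A -> H -> F -> G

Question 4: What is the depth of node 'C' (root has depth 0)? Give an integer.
Answer: 4

Derivation:
Path from root to C: A -> H -> F -> J -> C
Depth = number of edges = 4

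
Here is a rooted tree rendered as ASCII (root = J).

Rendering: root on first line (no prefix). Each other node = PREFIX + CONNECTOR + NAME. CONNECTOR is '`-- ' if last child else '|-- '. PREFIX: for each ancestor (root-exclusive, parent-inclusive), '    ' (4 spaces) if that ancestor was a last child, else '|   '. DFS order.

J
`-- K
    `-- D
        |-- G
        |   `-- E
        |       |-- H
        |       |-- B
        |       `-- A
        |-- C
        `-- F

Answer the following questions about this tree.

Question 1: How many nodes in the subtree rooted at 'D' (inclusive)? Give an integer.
Answer: 8

Derivation:
Subtree rooted at D contains: A, B, C, D, E, F, G, H
Count = 8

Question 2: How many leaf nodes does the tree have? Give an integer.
Leaves (nodes with no children): A, B, C, F, H

Answer: 5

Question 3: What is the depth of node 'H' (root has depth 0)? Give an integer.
Path from root to H: J -> K -> D -> G -> E -> H
Depth = number of edges = 5

Answer: 5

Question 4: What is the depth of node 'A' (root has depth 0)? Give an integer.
Path from root to A: J -> K -> D -> G -> E -> A
Depth = number of edges = 5

Answer: 5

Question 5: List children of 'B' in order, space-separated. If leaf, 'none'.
Answer: none

Derivation:
Node B's children (from adjacency): (leaf)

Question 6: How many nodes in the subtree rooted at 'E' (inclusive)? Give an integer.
Subtree rooted at E contains: A, B, E, H
Count = 4

Answer: 4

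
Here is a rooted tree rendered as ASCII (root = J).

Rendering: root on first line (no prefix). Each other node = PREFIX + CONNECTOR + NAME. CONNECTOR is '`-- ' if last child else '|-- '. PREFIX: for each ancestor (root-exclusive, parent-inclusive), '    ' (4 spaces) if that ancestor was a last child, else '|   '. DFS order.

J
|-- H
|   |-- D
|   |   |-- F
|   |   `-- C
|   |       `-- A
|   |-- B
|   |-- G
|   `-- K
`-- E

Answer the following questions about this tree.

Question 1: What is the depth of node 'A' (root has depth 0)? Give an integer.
Answer: 4

Derivation:
Path from root to A: J -> H -> D -> C -> A
Depth = number of edges = 4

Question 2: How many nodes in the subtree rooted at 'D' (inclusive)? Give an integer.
Subtree rooted at D contains: A, C, D, F
Count = 4

Answer: 4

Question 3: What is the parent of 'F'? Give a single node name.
Scan adjacency: F appears as child of D

Answer: D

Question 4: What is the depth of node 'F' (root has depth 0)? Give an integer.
Answer: 3

Derivation:
Path from root to F: J -> H -> D -> F
Depth = number of edges = 3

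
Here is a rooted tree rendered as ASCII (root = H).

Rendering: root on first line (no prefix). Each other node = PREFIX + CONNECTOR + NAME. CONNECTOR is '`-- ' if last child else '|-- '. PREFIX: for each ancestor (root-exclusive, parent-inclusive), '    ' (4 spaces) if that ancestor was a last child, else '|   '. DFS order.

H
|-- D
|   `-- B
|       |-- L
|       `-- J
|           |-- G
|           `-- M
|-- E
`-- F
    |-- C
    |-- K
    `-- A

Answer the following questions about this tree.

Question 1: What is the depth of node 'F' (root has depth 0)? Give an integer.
Path from root to F: H -> F
Depth = number of edges = 1

Answer: 1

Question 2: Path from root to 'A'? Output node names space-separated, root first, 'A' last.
Answer: H F A

Derivation:
Walk down from root: H -> F -> A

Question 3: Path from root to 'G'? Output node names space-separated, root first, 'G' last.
Walk down from root: H -> D -> B -> J -> G

Answer: H D B J G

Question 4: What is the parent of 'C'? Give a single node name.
Scan adjacency: C appears as child of F

Answer: F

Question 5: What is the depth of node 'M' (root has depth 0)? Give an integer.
Answer: 4

Derivation:
Path from root to M: H -> D -> B -> J -> M
Depth = number of edges = 4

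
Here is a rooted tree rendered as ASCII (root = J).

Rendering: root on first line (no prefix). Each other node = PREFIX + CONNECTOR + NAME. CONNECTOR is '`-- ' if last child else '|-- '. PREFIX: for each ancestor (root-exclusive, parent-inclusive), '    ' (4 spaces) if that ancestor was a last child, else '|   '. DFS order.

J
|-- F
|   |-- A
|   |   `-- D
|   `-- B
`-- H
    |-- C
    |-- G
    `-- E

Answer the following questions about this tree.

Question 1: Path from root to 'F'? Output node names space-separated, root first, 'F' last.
Walk down from root: J -> F

Answer: J F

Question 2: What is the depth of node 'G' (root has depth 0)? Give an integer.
Answer: 2

Derivation:
Path from root to G: J -> H -> G
Depth = number of edges = 2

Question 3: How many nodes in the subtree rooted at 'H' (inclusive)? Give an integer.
Subtree rooted at H contains: C, E, G, H
Count = 4

Answer: 4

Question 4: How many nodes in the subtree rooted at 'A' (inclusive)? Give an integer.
Subtree rooted at A contains: A, D
Count = 2

Answer: 2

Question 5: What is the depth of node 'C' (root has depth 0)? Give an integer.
Path from root to C: J -> H -> C
Depth = number of edges = 2

Answer: 2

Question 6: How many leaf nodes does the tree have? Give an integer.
Leaves (nodes with no children): B, C, D, E, G

Answer: 5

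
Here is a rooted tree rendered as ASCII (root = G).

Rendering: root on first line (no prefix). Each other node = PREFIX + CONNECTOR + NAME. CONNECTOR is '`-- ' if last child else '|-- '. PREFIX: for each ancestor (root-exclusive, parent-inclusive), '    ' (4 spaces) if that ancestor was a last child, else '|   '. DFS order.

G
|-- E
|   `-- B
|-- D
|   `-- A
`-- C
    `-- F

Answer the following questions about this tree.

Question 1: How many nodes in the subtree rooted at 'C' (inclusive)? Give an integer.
Subtree rooted at C contains: C, F
Count = 2

Answer: 2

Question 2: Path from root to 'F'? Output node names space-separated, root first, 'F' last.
Walk down from root: G -> C -> F

Answer: G C F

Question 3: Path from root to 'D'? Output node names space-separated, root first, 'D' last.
Answer: G D

Derivation:
Walk down from root: G -> D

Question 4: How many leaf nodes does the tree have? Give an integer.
Answer: 3

Derivation:
Leaves (nodes with no children): A, B, F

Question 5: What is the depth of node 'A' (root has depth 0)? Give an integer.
Answer: 2

Derivation:
Path from root to A: G -> D -> A
Depth = number of edges = 2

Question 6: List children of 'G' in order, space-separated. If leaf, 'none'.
Answer: E D C

Derivation:
Node G's children (from adjacency): E, D, C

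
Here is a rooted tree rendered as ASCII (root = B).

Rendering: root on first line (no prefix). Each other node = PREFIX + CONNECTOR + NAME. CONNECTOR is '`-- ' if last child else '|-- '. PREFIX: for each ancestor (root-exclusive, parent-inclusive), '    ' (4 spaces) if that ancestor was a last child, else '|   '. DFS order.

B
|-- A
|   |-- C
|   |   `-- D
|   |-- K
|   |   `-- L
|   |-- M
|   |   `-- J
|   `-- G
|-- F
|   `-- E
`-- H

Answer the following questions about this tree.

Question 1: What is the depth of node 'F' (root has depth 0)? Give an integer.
Path from root to F: B -> F
Depth = number of edges = 1

Answer: 1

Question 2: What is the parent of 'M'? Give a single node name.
Scan adjacency: M appears as child of A

Answer: A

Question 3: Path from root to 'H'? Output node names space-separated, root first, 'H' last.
Answer: B H

Derivation:
Walk down from root: B -> H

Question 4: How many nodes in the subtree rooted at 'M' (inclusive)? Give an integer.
Answer: 2

Derivation:
Subtree rooted at M contains: J, M
Count = 2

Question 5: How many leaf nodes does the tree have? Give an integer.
Leaves (nodes with no children): D, E, G, H, J, L

Answer: 6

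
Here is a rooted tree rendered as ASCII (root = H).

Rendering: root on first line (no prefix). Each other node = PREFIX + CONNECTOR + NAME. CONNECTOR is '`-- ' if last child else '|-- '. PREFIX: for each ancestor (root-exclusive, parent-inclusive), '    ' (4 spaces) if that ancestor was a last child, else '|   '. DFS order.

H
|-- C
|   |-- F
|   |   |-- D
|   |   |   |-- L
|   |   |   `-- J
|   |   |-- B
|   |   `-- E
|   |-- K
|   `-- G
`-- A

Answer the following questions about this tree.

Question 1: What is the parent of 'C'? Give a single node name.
Answer: H

Derivation:
Scan adjacency: C appears as child of H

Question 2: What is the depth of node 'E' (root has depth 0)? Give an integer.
Path from root to E: H -> C -> F -> E
Depth = number of edges = 3

Answer: 3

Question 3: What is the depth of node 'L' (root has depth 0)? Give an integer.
Path from root to L: H -> C -> F -> D -> L
Depth = number of edges = 4

Answer: 4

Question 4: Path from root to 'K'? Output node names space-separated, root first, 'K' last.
Walk down from root: H -> C -> K

Answer: H C K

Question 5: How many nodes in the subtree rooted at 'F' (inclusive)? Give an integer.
Answer: 6

Derivation:
Subtree rooted at F contains: B, D, E, F, J, L
Count = 6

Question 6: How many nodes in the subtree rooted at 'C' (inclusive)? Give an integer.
Answer: 9

Derivation:
Subtree rooted at C contains: B, C, D, E, F, G, J, K, L
Count = 9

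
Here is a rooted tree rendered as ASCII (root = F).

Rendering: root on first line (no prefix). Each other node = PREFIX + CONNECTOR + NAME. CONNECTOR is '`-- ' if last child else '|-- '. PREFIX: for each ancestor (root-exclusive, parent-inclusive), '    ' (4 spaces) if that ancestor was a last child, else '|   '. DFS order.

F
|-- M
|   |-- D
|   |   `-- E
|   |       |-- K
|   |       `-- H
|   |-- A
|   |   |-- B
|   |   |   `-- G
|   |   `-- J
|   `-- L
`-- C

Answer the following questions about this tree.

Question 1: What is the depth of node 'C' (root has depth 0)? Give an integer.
Answer: 1

Derivation:
Path from root to C: F -> C
Depth = number of edges = 1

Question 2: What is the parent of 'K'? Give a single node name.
Answer: E

Derivation:
Scan adjacency: K appears as child of E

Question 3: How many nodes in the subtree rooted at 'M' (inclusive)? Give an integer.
Subtree rooted at M contains: A, B, D, E, G, H, J, K, L, M
Count = 10

Answer: 10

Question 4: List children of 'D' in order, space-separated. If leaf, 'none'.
Answer: E

Derivation:
Node D's children (from adjacency): E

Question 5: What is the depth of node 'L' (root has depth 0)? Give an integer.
Path from root to L: F -> M -> L
Depth = number of edges = 2

Answer: 2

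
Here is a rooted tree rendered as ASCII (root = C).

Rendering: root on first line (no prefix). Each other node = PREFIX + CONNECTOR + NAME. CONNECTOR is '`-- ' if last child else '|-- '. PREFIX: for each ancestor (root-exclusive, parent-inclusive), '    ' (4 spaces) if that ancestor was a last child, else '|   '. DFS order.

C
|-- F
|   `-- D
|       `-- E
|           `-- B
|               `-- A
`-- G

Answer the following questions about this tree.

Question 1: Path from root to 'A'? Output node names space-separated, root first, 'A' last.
Walk down from root: C -> F -> D -> E -> B -> A

Answer: C F D E B A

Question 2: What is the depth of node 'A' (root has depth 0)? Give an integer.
Path from root to A: C -> F -> D -> E -> B -> A
Depth = number of edges = 5

Answer: 5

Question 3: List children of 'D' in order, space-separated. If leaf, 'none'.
Answer: E

Derivation:
Node D's children (from adjacency): E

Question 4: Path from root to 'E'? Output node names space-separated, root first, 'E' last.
Walk down from root: C -> F -> D -> E

Answer: C F D E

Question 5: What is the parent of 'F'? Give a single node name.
Answer: C

Derivation:
Scan adjacency: F appears as child of C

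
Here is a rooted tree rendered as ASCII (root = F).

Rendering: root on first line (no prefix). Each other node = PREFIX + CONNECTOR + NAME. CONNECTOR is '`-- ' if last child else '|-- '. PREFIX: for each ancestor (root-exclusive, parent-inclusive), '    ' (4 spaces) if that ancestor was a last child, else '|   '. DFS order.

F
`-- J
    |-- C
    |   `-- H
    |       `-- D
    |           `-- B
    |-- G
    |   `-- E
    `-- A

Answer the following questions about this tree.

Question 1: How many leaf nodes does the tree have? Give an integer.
Answer: 3

Derivation:
Leaves (nodes with no children): A, B, E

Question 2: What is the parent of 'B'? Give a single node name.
Answer: D

Derivation:
Scan adjacency: B appears as child of D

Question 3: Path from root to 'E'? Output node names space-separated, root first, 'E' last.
Answer: F J G E

Derivation:
Walk down from root: F -> J -> G -> E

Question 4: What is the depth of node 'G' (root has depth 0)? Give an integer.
Path from root to G: F -> J -> G
Depth = number of edges = 2

Answer: 2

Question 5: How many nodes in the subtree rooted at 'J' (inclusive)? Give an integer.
Answer: 8

Derivation:
Subtree rooted at J contains: A, B, C, D, E, G, H, J
Count = 8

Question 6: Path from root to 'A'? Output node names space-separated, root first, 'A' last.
Answer: F J A

Derivation:
Walk down from root: F -> J -> A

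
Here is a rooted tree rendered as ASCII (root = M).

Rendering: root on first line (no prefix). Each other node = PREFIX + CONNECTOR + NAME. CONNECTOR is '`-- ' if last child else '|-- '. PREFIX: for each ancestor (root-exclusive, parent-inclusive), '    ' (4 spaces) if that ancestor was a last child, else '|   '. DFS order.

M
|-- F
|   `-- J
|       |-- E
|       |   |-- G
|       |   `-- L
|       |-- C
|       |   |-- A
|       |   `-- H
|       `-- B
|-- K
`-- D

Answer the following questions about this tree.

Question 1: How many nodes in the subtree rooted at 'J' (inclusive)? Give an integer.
Answer: 8

Derivation:
Subtree rooted at J contains: A, B, C, E, G, H, J, L
Count = 8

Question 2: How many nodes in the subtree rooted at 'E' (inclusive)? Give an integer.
Answer: 3

Derivation:
Subtree rooted at E contains: E, G, L
Count = 3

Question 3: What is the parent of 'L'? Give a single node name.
Scan adjacency: L appears as child of E

Answer: E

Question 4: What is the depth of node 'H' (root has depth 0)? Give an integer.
Answer: 4

Derivation:
Path from root to H: M -> F -> J -> C -> H
Depth = number of edges = 4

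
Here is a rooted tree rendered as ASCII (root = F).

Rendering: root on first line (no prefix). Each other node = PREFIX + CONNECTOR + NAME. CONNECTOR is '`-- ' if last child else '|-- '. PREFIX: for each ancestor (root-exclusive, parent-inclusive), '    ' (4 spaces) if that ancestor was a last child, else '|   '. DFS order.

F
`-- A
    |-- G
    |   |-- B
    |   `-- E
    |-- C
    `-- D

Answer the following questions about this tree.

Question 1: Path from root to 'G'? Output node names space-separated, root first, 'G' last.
Answer: F A G

Derivation:
Walk down from root: F -> A -> G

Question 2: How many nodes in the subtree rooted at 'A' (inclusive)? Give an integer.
Subtree rooted at A contains: A, B, C, D, E, G
Count = 6

Answer: 6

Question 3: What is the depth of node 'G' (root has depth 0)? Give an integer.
Path from root to G: F -> A -> G
Depth = number of edges = 2

Answer: 2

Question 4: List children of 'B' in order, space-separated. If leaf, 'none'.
Node B's children (from adjacency): (leaf)

Answer: none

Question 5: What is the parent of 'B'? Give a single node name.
Answer: G

Derivation:
Scan adjacency: B appears as child of G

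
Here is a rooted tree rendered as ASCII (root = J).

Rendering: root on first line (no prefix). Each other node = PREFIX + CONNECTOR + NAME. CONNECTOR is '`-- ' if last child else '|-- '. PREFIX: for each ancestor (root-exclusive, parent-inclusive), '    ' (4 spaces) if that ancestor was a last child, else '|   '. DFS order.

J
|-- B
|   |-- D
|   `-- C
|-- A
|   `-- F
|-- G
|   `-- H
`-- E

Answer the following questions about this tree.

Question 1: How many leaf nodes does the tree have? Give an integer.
Answer: 5

Derivation:
Leaves (nodes with no children): C, D, E, F, H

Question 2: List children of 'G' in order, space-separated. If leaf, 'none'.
Node G's children (from adjacency): H

Answer: H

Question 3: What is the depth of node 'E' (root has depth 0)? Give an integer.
Answer: 1

Derivation:
Path from root to E: J -> E
Depth = number of edges = 1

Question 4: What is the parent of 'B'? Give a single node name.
Scan adjacency: B appears as child of J

Answer: J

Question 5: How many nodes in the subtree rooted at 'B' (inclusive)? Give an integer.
Answer: 3

Derivation:
Subtree rooted at B contains: B, C, D
Count = 3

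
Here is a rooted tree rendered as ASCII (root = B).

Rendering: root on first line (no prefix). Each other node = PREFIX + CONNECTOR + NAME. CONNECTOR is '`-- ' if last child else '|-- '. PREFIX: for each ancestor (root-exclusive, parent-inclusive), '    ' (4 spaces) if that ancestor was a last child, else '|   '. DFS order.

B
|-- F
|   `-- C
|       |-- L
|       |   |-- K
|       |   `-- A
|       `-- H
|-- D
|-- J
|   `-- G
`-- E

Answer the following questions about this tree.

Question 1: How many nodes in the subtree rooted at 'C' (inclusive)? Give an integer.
Answer: 5

Derivation:
Subtree rooted at C contains: A, C, H, K, L
Count = 5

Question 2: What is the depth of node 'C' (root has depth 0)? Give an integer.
Path from root to C: B -> F -> C
Depth = number of edges = 2

Answer: 2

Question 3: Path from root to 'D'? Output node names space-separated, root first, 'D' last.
Walk down from root: B -> D

Answer: B D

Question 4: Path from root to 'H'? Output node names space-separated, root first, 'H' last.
Answer: B F C H

Derivation:
Walk down from root: B -> F -> C -> H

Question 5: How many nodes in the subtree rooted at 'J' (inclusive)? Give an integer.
Subtree rooted at J contains: G, J
Count = 2

Answer: 2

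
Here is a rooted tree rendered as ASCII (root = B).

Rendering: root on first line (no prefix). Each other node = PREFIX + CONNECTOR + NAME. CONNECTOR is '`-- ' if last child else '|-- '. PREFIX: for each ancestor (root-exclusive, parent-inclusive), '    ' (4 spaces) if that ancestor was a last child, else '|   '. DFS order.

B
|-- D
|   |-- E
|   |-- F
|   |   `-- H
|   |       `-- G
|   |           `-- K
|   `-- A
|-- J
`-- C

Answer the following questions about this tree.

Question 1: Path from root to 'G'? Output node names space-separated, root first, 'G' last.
Answer: B D F H G

Derivation:
Walk down from root: B -> D -> F -> H -> G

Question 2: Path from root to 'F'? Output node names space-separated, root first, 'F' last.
Walk down from root: B -> D -> F

Answer: B D F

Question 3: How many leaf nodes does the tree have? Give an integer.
Answer: 5

Derivation:
Leaves (nodes with no children): A, C, E, J, K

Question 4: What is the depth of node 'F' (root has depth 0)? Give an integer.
Answer: 2

Derivation:
Path from root to F: B -> D -> F
Depth = number of edges = 2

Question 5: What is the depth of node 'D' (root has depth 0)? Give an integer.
Path from root to D: B -> D
Depth = number of edges = 1

Answer: 1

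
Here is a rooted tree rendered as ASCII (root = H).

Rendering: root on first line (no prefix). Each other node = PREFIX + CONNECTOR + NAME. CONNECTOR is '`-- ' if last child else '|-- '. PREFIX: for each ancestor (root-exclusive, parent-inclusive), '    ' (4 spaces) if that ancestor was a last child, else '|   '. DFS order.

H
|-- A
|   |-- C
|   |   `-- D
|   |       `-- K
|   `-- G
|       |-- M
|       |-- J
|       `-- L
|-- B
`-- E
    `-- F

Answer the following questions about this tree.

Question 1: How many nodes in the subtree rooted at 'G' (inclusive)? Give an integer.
Answer: 4

Derivation:
Subtree rooted at G contains: G, J, L, M
Count = 4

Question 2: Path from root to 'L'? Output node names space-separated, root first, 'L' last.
Walk down from root: H -> A -> G -> L

Answer: H A G L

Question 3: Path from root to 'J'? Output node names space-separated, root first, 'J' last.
Walk down from root: H -> A -> G -> J

Answer: H A G J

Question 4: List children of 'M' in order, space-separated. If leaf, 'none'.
Node M's children (from adjacency): (leaf)

Answer: none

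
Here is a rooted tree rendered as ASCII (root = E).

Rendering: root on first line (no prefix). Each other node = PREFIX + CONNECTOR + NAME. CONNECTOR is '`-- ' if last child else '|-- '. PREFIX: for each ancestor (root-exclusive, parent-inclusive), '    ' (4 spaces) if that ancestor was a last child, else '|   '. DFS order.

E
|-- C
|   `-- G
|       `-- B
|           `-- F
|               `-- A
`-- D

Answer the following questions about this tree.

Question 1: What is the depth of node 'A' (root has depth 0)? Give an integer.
Path from root to A: E -> C -> G -> B -> F -> A
Depth = number of edges = 5

Answer: 5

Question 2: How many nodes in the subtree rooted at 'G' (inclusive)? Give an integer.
Answer: 4

Derivation:
Subtree rooted at G contains: A, B, F, G
Count = 4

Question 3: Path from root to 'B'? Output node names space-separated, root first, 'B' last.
Answer: E C G B

Derivation:
Walk down from root: E -> C -> G -> B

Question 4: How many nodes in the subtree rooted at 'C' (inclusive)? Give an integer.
Answer: 5

Derivation:
Subtree rooted at C contains: A, B, C, F, G
Count = 5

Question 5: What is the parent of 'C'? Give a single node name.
Answer: E

Derivation:
Scan adjacency: C appears as child of E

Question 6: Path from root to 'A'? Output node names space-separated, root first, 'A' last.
Answer: E C G B F A

Derivation:
Walk down from root: E -> C -> G -> B -> F -> A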